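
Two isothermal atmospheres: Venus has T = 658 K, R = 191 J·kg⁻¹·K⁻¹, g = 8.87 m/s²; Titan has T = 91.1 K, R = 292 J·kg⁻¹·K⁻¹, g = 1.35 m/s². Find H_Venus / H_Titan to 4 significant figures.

H_Venus/H_Titan ≈ 0.7191

H = RT/g for each body.
H_Venus = 191 × 658 / 8.87 = 14169 m.
H_Titan = 292 × 91.1 / 1.35 = 19705 m.
H_Venus/H_Titan = 14169/19705 = 0.71906.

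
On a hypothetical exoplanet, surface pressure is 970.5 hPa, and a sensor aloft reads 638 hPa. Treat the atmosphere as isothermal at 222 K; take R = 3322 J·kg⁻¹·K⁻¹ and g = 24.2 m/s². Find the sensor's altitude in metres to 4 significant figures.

Scale height: H = RT/g = 3322 × 222 / 24.2 = 30475 m.
Invert the barometric formula: z = H ln(P₀/P).
P₀/P = 970.5/638 = 1.5212; ln(1.5212) = 0.41950.
z = 30475 × 0.41950 = 12784 m.

z ≈ 12780 m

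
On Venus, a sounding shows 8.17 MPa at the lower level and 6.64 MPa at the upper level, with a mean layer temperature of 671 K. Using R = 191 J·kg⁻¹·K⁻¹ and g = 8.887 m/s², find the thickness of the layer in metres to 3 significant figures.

Hypsometric equation: Δz = (R T̄/g) ln(P₁/P₂).
R T̄/g = 191 × 671 / 8.887 = 14421 m.
ln(8.17/6.64) = ln(1.2304) = 0.20734.
Δz = 14421 × 0.20734 = 2990.1 m.

Δz ≈ 2990 m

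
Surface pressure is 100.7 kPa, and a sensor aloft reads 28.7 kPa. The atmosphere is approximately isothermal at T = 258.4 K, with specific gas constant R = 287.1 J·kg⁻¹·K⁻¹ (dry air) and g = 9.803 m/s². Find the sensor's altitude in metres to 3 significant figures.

z ≈ 9500 m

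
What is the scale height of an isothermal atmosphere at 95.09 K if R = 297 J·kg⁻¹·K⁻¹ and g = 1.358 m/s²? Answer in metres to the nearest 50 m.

The scale height of an isothermal atmosphere is H = RT/g.
H = 297 × 95.09 / 1.358 = 28242/1.358 = 20797 m.

H ≈ 20800 m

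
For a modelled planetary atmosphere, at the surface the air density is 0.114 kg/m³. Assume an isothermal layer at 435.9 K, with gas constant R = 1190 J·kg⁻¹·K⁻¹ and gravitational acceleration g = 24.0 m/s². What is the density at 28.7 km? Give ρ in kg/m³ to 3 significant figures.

Scale height: H = RT/g = 1190 × 435.9 / 24.0 = 21613 m.
In an isothermal atmosphere, density decays like pressure: ρ = ρ₀ exp(−z/H).
z/H = 28700/21613 = 1.3279; exp(−1.3279) = 0.26503.
ρ = 0.114 × 0.26503 = 0.030213 kg/m³.

ρ ≈ 0.0302 kg/m³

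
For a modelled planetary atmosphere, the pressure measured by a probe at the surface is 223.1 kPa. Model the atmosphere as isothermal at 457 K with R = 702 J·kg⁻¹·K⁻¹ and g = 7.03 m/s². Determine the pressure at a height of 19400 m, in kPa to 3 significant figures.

Scale height: H = RT/g = 702 × 457 / 7.03 = 45635 m.
Barometric formula: P = P₀ exp(−z/H).
z/H = 19400/45635 = 0.42511; exp(−0.42511) = 0.65370.
P = 223.1 × 0.65370 = 145.84 kPa.

P ≈ 146 kPa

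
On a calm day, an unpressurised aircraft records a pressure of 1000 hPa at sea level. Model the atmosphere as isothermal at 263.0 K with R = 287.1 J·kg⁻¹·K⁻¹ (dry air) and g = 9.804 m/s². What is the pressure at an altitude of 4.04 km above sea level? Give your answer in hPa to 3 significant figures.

P ≈ 592 hPa

Scale height: H = RT/g = 287.1 × 263.0 / 9.804 = 7701.7 m.
Barometric formula: P = P₀ exp(−z/H).
z/H = 4040.0/7701.7 = 0.52456; exp(−0.52456) = 0.59182.
P = 1000 × 0.59182 = 591.82 hPa.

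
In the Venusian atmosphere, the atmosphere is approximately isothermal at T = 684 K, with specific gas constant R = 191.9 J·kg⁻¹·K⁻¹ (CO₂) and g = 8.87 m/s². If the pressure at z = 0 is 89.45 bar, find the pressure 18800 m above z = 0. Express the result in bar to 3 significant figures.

P ≈ 25.1 bar

Scale height: H = RT/g = 191.9 × 684 / 8.87 = 14798 m.
Barometric formula: P = P₀ exp(−z/H).
z/H = 18800/14798 = 1.2704; exp(−1.2704) = 0.28072.
P = 89.45 × 0.28072 = 25.110 bar.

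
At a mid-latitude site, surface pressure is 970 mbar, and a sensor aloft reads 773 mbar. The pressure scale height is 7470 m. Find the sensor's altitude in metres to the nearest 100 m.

z ≈ 1700 m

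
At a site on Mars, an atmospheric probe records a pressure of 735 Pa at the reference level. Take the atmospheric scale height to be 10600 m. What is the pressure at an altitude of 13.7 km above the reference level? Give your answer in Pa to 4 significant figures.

P ≈ 201.8 Pa

Barometric formula: P = P₀ exp(−z/H).
z/H = 13700/10600 = 1.2925; exp(−1.2925) = 0.27458.
P = 735 × 0.27458 = 201.82 Pa.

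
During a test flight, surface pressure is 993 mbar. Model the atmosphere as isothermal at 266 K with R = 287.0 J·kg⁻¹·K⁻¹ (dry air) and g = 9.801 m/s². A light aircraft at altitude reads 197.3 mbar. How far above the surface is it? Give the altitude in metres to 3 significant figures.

z ≈ 12600 m

Scale height: H = RT/g = 287.0 × 266 / 9.801 = 7789.2 m.
Invert the barometric formula: z = H ln(P₀/P).
P₀/P = 993/197.3 = 5.0329; ln(5.0329) = 1.6160.
z = 7789.2 × 1.6160 = 12587 m.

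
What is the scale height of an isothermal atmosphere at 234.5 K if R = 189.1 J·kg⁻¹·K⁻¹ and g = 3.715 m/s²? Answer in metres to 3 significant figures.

The scale height of an isothermal atmosphere is H = RT/g.
H = 189.1 × 234.5 / 3.715 = 44344/3.715 = 11936 m.

H ≈ 11900 m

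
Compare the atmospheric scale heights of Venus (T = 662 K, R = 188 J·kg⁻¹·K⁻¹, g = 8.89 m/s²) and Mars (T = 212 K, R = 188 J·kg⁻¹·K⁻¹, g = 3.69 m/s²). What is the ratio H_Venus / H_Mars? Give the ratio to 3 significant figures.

H_Venus/H_Mars ≈ 1.30

H = RT/g for each body.
H_Venus = 188 × 662 / 8.89 = 14000 m.
H_Mars = 188 × 212 / 3.69 = 10801 m.
H_Venus/H_Mars = 14000/10801 = 1.2962.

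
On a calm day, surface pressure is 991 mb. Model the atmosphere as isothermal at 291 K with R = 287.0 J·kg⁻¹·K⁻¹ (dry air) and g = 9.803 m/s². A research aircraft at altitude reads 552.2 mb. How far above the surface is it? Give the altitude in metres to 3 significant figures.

Scale height: H = RT/g = 287.0 × 291 / 9.803 = 8519.5 m.
Invert the barometric formula: z = H ln(P₀/P).
P₀/P = 991/552.2 = 1.7946; ln(1.7946) = 0.58478.
z = 8519.5 × 0.58478 = 4982.0 m.

z ≈ 4980 m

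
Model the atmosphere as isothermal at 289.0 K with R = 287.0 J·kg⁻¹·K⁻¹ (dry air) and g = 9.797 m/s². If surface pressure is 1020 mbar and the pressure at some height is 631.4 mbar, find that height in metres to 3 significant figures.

Scale height: H = RT/g = 287.0 × 289.0 / 9.797 = 8466.2 m.
Invert the barometric formula: z = H ln(P₀/P).
P₀/P = 1020/631.4 = 1.6155; ln(1.6155) = 0.47964.
z = 8466.2 × 0.47964 = 4060.7 m.

z ≈ 4060 m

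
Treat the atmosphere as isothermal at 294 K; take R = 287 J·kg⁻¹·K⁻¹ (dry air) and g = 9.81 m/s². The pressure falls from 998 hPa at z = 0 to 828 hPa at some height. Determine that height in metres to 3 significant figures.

z ≈ 1610 m

Scale height: H = RT/g = 287 × 294 / 9.81 = 8601.2 m.
Invert the barometric formula: z = H ln(P₀/P).
P₀/P = 998/828 = 1.2053; ln(1.2053) = 0.18673.
z = 8601.2 × 0.18673 = 1606.1 m.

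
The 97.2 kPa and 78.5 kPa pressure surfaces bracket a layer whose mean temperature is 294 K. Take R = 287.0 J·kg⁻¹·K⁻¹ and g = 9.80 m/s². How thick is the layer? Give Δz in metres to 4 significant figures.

Hypsometric equation: Δz = (R T̄/g) ln(P₁/P₂).
R T̄/g = 287.0 × 294 / 9.80 = 8610.0 m.
ln(97.2/78.5) = ln(1.2382) = 0.21366.
Δz = 8610.0 × 0.21366 = 1839.6 m.

Δz ≈ 1840 m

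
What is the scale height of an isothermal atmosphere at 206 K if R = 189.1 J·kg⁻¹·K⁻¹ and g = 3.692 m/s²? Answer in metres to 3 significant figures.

H ≈ 10600 m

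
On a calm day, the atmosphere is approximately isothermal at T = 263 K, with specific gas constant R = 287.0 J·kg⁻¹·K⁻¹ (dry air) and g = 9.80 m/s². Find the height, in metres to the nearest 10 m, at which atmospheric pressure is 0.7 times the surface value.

z ≈ 2750 m

Scale height: H = RT/g = 287.0 × 263 / 9.80 = 7702.1 m.
Set P/P₀ = exp(−z/H) = 0.7, so z = −H ln(0.7).
−ln(0.7) = 0.35667; z = 7702.1 × 0.35667 = 2747.1 m.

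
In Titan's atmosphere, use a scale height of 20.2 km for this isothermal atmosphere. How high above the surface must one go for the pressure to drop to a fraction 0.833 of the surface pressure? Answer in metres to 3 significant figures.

z ≈ 3690 m

Set P/P₀ = exp(−z/H) = 0.833, so z = −H ln(0.833).
−ln(0.833) = 0.18272; z = 20200 × 0.18272 = 3690.9 m.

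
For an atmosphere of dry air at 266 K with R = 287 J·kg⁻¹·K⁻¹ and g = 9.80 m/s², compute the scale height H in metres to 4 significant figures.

The scale height of an isothermal atmosphere is H = RT/g.
H = 287 × 266 / 9.80 = 76342/9.80 = 7790.0 m.

H ≈ 7790 m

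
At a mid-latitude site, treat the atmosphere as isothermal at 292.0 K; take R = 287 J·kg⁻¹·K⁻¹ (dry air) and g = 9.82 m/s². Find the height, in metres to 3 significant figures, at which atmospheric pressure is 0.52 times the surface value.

z ≈ 5580 m

Scale height: H = RT/g = 287 × 292.0 / 9.82 = 8534.0 m.
Set P/P₀ = exp(−z/H) = 0.52, so z = −H ln(0.52).
−ln(0.52) = 0.65393; z = 8534.0 × 0.65393 = 5580.6 m.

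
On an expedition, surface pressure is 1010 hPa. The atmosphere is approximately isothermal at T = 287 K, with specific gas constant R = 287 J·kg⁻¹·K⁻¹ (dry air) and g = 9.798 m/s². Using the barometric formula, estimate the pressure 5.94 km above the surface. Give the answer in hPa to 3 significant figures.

P ≈ 498 hPa

Scale height: H = RT/g = 287 × 287 / 9.798 = 8406.7 m.
Barometric formula: P = P₀ exp(−z/H).
z/H = 5940.0/8406.7 = 0.70658; exp(−0.70658) = 0.49333.
P = 1010 × 0.49333 = 498.26 hPa.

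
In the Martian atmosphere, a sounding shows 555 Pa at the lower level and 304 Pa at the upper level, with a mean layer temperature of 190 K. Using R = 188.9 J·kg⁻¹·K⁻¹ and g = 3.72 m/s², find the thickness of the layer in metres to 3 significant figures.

Δz ≈ 5810 m

Hypsometric equation: Δz = (R T̄/g) ln(P₁/P₂).
R T̄/g = 188.9 × 190 / 3.72 = 9648.1 m.
ln(555/304) = ln(1.8257) = 0.60196.
Δz = 9648.1 × 0.60196 = 5807.8 m.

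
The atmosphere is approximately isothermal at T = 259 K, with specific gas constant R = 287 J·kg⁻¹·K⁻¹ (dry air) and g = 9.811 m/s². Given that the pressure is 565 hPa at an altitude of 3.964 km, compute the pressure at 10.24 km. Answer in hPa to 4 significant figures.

P ≈ 246.8 hPa

Scale height: H = RT/g = 287 × 259 / 9.811 = 7576.5 m.
Between two levels, P₂ = P₁ exp(−Δz/H) with Δz = z₂ − z₁.
Δz = 10240 − 3964.0 = 6276.0 m; Δz/H = 6276.0/7576.5 = 0.82835.
P₂ = 565 × exp(−0.82835) = 565 × 0.43677 = 246.78 hPa.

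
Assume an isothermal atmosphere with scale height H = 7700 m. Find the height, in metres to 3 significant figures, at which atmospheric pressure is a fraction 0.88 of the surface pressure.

Set P/P₀ = exp(−z/H) = 0.88, so z = −H ln(0.88).
−ln(0.88) = 0.12783; z = 7700.0 × 0.12783 = 984.29 m.

z ≈ 984 m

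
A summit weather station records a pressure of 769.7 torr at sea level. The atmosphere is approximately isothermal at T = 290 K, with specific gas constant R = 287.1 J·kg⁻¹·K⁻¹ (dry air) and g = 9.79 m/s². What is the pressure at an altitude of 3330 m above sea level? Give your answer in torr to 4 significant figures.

P ≈ 520.3 torr

Scale height: H = RT/g = 287.1 × 290 / 9.79 = 8504.5 m.
Barometric formula: P = P₀ exp(−z/H).
z/H = 3330.0/8504.5 = 0.39156; exp(−0.39156) = 0.67600.
P = 769.7 × 0.67600 = 520.32 torr.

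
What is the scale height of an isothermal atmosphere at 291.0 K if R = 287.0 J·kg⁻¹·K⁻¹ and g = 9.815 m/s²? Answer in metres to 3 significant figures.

H ≈ 8510 m

The scale height of an isothermal atmosphere is H = RT/g.
H = 287.0 × 291.0 / 9.815 = 83517/9.815 = 8509.1 m.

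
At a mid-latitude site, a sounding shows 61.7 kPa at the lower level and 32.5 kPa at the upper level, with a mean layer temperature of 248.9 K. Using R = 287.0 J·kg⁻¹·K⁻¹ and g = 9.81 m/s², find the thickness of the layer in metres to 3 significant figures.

Hypsometric equation: Δz = (R T̄/g) ln(P₁/P₂).
R T̄/g = 287.0 × 248.9 / 9.81 = 7281.8 m.
ln(61.7/32.5) = ln(1.8985) = 0.64106.
Δz = 7281.8 × 0.64106 = 4668.1 m.

Δz ≈ 4670 m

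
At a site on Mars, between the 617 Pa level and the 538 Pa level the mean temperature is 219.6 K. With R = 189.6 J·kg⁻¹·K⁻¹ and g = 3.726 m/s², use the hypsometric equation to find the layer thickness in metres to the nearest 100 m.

Δz ≈ 1500 m

Hypsometric equation: Δz = (R T̄/g) ln(P₁/P₂).
R T̄/g = 189.6 × 219.6 / 3.726 = 11174 m.
ln(617/538) = ln(1.1468) = 0.13698.
Δz = 11174 × 0.13698 = 1530.6 m.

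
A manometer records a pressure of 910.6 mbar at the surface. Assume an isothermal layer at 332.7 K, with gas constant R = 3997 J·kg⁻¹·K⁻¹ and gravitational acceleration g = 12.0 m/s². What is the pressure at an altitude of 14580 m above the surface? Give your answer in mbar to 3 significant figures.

Scale height: H = RT/g = 3997 × 332.7 / 12.0 = 110820 m.
Barometric formula: P = P₀ exp(−z/H).
z/H = 14580/110820 = 0.13156; exp(−0.13156) = 0.87673.
P = 910.6 × 0.87673 = 798.35 mbar.

P ≈ 798 mbar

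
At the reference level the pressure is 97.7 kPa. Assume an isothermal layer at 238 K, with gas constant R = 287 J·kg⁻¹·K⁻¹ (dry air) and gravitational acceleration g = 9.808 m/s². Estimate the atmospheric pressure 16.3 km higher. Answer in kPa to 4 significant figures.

Scale height: H = RT/g = 287 × 238 / 9.808 = 6964.3 m.
Barometric formula: P = P₀ exp(−z/H).
z/H = 16300/6964.3 = 2.3405; exp(−2.3405) = 0.096279.
P = 97.7 × 0.096279 = 9.4065 kPa.

P ≈ 9.406 kPa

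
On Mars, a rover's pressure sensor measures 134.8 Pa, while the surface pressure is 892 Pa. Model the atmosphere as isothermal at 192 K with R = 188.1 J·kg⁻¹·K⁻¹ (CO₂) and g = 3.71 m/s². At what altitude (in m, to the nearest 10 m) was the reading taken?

z ≈ 18400 m

Scale height: H = RT/g = 188.1 × 192 / 3.71 = 9734.6 m.
Invert the barometric formula: z = H ln(P₀/P).
P₀/P = 892/134.8 = 6.6172; ln(6.6172) = 1.8897.
z = 9734.6 × 1.8897 = 18395 m.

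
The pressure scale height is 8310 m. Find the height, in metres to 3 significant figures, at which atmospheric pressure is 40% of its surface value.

z ≈ 7610 m

Set P/P₀ = exp(−z/H) = 0.4, so z = −H ln(0.4).
−ln(0.4) = 0.91629; z = 8310.0 × 0.91629 = 7614.4 m.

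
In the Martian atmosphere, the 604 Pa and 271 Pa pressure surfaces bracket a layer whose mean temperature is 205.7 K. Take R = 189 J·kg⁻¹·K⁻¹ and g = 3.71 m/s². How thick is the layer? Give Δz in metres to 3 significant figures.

Δz ≈ 8400 m

Hypsometric equation: Δz = (R T̄/g) ln(P₁/P₂).
R T̄/g = 189 × 205.7 / 3.71 = 10479 m.
ln(604/271) = ln(2.2288) = 0.80146.
Δz = 10479 × 0.80146 = 8398.5 m.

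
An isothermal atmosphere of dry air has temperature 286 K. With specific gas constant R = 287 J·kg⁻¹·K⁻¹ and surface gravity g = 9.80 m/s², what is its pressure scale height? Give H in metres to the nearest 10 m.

H ≈ 8380 m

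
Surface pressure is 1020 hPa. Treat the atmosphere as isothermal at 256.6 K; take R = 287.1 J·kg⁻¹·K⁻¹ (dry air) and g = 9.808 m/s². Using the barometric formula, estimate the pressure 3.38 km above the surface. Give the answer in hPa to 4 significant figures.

P ≈ 650.4 hPa

Scale height: H = RT/g = 287.1 × 256.6 / 9.808 = 7511.2 m.
Barometric formula: P = P₀ exp(−z/H).
z/H = 3380.0/7511.2 = 0.44999; exp(−0.44999) = 0.63763.
P = 1020 × 0.63763 = 650.38 hPa.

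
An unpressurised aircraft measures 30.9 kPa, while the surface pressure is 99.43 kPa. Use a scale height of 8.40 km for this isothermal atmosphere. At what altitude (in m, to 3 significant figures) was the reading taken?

Invert the barometric formula: z = H ln(P₀/P).
P₀/P = 99.43/30.9 = 3.2178; ln(3.2178) = 1.1687.
z = 8400.0 × 1.1687 = 9817.1 m.

z ≈ 9820 m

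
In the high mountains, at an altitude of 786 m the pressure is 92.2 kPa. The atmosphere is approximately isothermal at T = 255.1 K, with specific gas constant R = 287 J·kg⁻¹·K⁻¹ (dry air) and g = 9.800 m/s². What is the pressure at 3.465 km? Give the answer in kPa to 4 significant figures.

Scale height: H = RT/g = 287 × 255.1 / 9.800 = 7470.8 m.
Between two levels, P₂ = P₁ exp(−Δz/H) with Δz = z₂ − z₁.
Δz = 3465.0 − 786.00 = 2679.0 m; Δz/H = 2679.0/7470.8 = 0.35860.
P₂ = 92.2 × exp(−0.35860) = 92.2 × 0.69865 = 64.416 kPa.

P ≈ 64.42 kPa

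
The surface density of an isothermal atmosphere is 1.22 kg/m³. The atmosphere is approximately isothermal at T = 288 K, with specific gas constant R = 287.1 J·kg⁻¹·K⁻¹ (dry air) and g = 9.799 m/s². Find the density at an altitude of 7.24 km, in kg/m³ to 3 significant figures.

ρ ≈ 0.517 kg/m³

Scale height: H = RT/g = 287.1 × 288 / 9.799 = 8438.1 m.
In an isothermal atmosphere, density decays like pressure: ρ = ρ₀ exp(−z/H).
z/H = 7240.0/8438.1 = 0.85801; exp(−0.85801) = 0.42401.
ρ = 1.22 × 0.42401 = 0.51729 kg/m³.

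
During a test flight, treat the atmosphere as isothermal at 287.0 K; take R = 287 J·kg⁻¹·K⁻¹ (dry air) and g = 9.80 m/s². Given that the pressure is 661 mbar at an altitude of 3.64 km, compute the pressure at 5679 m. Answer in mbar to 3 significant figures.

Scale height: H = RT/g = 287 × 287.0 / 9.80 = 8405.0 m.
Between two levels, P₂ = P₁ exp(−Δz/H) with Δz = z₂ − z₁.
Δz = 5679.0 − 3640.0 = 2039.0 m; Δz/H = 2039.0/8405.0 = 0.24259.
P₂ = 661 × exp(−0.24259) = 661 × 0.78459 = 518.61 mbar.

P ≈ 519 mbar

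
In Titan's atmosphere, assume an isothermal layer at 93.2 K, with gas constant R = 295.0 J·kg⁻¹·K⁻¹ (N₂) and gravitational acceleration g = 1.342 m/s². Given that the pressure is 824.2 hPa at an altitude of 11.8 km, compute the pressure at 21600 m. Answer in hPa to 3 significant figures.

P ≈ 511 hPa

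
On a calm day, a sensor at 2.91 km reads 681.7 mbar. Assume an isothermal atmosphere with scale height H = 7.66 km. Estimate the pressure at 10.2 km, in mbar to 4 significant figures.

P ≈ 263.2 mbar

Between two levels, P₂ = P₁ exp(−Δz/H) with Δz = z₂ − z₁.
Δz = 10200 − 2910.0 = 7290.0 m; Δz/H = 7290.0/7660.0 = 0.95170.
P₂ = 681.7 × exp(−0.95170) = 681.7 × 0.38608 = 263.19 mbar.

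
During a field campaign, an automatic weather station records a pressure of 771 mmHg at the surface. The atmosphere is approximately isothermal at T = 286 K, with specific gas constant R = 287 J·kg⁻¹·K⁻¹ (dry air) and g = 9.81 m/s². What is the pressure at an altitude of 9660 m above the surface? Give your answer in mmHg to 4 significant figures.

P ≈ 243.0 mmHg

Scale height: H = RT/g = 287 × 286 / 9.81 = 8367.2 m.
Barometric formula: P = P₀ exp(−z/H).
z/H = 9660.0/8367.2 = 1.1545; exp(−1.1545) = 0.31522.
P = 771 × 0.31522 = 243.03 mmHg.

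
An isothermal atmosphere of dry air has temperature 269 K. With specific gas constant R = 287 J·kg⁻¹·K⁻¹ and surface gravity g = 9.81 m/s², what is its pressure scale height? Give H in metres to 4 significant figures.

H ≈ 7870 m

The scale height of an isothermal atmosphere is H = RT/g.
H = 287 × 269 / 9.81 = 77203/9.81 = 7869.8 m.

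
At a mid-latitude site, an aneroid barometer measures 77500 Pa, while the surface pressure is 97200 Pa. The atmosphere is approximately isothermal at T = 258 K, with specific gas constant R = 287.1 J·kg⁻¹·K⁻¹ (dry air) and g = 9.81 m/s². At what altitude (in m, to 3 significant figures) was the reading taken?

z ≈ 1710 m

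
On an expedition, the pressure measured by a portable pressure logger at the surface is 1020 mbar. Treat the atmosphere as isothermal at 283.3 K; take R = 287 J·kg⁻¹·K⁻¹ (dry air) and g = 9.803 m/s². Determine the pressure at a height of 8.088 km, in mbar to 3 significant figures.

P ≈ 385 mbar

Scale height: H = RT/g = 287 × 283.3 / 9.803 = 8294.1 m.
Barometric formula: P = P₀ exp(−z/H).
z/H = 8088.0/8294.1 = 0.97515; exp(−0.97515) = 0.37714.
P = 1020 × 0.37714 = 384.68 mbar.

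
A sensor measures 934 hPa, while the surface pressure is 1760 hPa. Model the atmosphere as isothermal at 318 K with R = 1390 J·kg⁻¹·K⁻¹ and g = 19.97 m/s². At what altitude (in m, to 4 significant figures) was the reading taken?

z ≈ 14020 m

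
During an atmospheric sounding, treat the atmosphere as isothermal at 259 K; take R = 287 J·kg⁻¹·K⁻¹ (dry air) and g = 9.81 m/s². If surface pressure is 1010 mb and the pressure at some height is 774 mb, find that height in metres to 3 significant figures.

z ≈ 2020 m

Scale height: H = RT/g = 287 × 259 / 9.81 = 7577.3 m.
Invert the barometric formula: z = H ln(P₀/P).
P₀/P = 1010/774 = 1.3049; ln(1.3049) = 0.26613.
z = 7577.3 × 0.26613 = 2016.5 m.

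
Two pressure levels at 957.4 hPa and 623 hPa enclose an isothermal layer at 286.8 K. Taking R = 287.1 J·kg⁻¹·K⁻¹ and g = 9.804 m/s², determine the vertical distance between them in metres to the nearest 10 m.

Hypsometric equation: Δz = (R T̄/g) ln(P₁/P₂).
R T̄/g = 287.1 × 286.8 / 9.804 = 8398.6 m.
ln(957.4/623) = ln(1.5368) = 0.42970.
Δz = 8398.6 × 0.42970 = 3608.9 m.

Δz ≈ 3610 m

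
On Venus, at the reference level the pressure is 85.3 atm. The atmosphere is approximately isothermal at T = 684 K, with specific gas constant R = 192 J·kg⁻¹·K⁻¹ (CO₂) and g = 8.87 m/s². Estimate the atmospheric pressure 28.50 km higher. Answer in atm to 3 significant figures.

P ≈ 12.4 atm

Scale height: H = RT/g = 192 × 684 / 8.87 = 14806 m.
Barometric formula: P = P₀ exp(−z/H).
z/H = 28500/14806 = 1.9249; exp(−1.9249) = 0.14589.
P = 85.3 × 0.14589 = 12.444 atm.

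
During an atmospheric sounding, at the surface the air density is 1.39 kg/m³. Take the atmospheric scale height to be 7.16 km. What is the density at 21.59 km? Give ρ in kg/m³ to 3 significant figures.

ρ ≈ 0.0681 kg/m³

In an isothermal atmosphere, density decays like pressure: ρ = ρ₀ exp(−z/H).
z/H = 21590/7160.0 = 3.0154; exp(−3.0154) = 0.049026.
ρ = 1.39 × 0.049026 = 0.068146 kg/m³.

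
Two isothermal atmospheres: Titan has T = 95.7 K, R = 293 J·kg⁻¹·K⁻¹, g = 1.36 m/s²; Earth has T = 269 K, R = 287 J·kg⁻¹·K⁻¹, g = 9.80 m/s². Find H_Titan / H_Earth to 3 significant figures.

H = RT/g for each body.
H_Titan = 293 × 95.7 / 1.36 = 20618 m.
H_Earth = 287 × 269 / 9.80 = 7877.9 m.
H_Titan/H_Earth = 20618/7877.9 = 2.6172.

H_Titan/H_Earth ≈ 2.62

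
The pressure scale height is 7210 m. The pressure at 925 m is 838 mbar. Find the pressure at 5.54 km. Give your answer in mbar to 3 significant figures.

Between two levels, P₂ = P₁ exp(−Δz/H) with Δz = z₂ − z₁.
Δz = 5540.0 − 925.00 = 4615.0 m; Δz/H = 4615.0/7210.0 = 0.64008.
P₂ = 838 × exp(−0.64008) = 838 × 0.52725 = 441.84 mbar.

P ≈ 442 mbar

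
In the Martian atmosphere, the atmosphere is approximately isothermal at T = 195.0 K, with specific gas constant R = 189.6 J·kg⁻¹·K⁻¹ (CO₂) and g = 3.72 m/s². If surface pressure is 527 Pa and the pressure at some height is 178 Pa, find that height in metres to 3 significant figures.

z ≈ 10800 m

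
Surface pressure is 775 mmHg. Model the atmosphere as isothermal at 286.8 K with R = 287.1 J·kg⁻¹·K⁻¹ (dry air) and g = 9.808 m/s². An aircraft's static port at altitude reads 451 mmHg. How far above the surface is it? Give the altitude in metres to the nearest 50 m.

Scale height: H = RT/g = 287.1 × 286.8 / 9.808 = 8395.2 m.
Invert the barometric formula: z = H ln(P₀/P).
P₀/P = 775/451 = 1.7184; ln(1.7184) = 0.54139.
z = 8395.2 × 0.54139 = 4545.1 m.

z ≈ 4550 m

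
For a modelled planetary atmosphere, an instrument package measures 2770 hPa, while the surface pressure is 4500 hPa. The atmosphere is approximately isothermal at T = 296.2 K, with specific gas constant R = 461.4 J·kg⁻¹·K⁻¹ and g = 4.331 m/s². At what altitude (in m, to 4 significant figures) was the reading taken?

z ≈ 15310 m

Scale height: H = RT/g = 461.4 × 296.2 / 4.331 = 31555 m.
Invert the barometric formula: z = H ln(P₀/P).
P₀/P = 4500/2770 = 1.6245; ln(1.6245) = 0.48520.
z = 31555 × 0.48520 = 15310 m.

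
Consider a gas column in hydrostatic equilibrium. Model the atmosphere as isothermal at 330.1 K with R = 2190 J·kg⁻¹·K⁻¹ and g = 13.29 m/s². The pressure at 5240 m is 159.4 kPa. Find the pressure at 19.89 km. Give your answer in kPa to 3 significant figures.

Scale height: H = RT/g = 2190 × 330.1 / 13.29 = 54396 m.
Between two levels, P₂ = P₁ exp(−Δz/H) with Δz = z₂ − z₁.
Δz = 19890 − 5240.0 = 14650 m; Δz/H = 14650/54396 = 0.26932.
P₂ = 159.4 × exp(−0.26932) = 159.4 × 0.76390 = 121.77 kPa.

P ≈ 122 kPa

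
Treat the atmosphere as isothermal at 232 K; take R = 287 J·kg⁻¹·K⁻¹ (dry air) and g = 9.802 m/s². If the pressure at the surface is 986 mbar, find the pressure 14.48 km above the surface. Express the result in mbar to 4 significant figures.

P ≈ 117.0 mbar

Scale height: H = RT/g = 287 × 232 / 9.802 = 6792.9 m.
Barometric formula: P = P₀ exp(−z/H).
z/H = 14480/6792.9 = 2.1316; exp(−2.1316) = 0.11865.
P = 986 × 0.11865 = 116.99 mbar.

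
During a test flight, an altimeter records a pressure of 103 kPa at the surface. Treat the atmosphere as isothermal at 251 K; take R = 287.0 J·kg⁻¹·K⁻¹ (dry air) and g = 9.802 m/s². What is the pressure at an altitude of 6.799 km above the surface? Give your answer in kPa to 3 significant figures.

Scale height: H = RT/g = 287.0 × 251 / 9.802 = 7349.2 m.
Barometric formula: P = P₀ exp(−z/H).
z/H = 6799.0/7349.2 = 0.92513; exp(−0.92513) = 0.39648.
P = 103 × 0.39648 = 40.837 kPa.

P ≈ 40.8 kPa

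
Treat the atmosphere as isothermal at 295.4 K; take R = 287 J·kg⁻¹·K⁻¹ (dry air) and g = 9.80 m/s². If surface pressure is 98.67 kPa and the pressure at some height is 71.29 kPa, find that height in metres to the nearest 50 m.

z ≈ 2800 m

Scale height: H = RT/g = 287 × 295.4 / 9.80 = 8651.0 m.
Invert the barometric formula: z = H ln(P₀/P).
P₀/P = 98.67/71.29 = 1.3841; ln(1.3841) = 0.32505.
z = 8651.0 × 0.32505 = 2812.0 m.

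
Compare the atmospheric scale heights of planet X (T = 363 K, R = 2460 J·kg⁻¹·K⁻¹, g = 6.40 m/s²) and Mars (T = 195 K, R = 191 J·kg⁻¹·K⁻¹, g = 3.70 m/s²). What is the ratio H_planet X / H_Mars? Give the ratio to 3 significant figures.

H = RT/g for each body.
H_planet X = 2460 × 363 / 6.40 = 139530 m.
H_Mars = 191 × 195 / 3.70 = 10066 m.
H_planet X/H_Mars = 139530/10066 = 13.862.

H_planet X/H_Mars ≈ 13.9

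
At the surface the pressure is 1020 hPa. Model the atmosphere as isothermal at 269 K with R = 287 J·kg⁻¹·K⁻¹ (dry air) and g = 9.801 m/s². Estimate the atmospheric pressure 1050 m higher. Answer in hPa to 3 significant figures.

Scale height: H = RT/g = 287 × 269 / 9.801 = 7877.1 m.
Barometric formula: P = P₀ exp(−z/H).
z/H = 1050.0/7877.1 = 0.13330; exp(−0.13330) = 0.87520.
P = 1020 × 0.87520 = 892.70 hPa.

P ≈ 893 hPa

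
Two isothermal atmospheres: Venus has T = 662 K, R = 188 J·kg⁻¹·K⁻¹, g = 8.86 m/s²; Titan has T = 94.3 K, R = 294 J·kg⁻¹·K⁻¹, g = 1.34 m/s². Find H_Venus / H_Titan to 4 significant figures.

H = RT/g for each body.
H_Venus = 188 × 662 / 8.86 = 14047 m.
H_Titan = 294 × 94.3 / 1.34 = 20690 m.
H_Venus/H_Titan = 14047/20690 = 0.67893.

H_Venus/H_Titan ≈ 0.6789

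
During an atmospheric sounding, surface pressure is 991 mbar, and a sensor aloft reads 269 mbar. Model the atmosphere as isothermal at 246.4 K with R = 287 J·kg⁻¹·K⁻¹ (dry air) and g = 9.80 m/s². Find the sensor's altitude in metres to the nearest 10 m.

z ≈ 9410 m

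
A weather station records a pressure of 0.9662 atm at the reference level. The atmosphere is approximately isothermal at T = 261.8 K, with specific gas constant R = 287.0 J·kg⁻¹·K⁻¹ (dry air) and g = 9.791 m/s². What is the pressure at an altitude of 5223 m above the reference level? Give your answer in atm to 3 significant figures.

Scale height: H = RT/g = 287.0 × 261.8 / 9.791 = 7674.0 m.
Barometric formula: P = P₀ exp(−z/H).
z/H = 5223.0/7674.0 = 0.68061; exp(−0.68061) = 0.50631.
P = 0.9662 × 0.50631 = 0.48920 atm.

P ≈ 0.489 atm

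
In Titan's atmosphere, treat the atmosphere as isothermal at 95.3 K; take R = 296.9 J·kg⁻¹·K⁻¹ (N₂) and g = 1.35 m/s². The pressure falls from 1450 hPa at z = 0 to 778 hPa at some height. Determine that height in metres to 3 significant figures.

z ≈ 13000 m

Scale height: H = RT/g = 296.9 × 95.3 / 1.35 = 20959 m.
Invert the barometric formula: z = H ln(P₀/P).
P₀/P = 1450/778 = 1.8638; ln(1.8638) = 0.62262.
z = 20959 × 0.62262 = 13049 m.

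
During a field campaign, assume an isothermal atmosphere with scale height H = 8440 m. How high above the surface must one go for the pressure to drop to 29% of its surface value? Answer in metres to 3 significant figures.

Set P/P₀ = exp(−z/H) = 0.29, so z = −H ln(0.29).
−ln(0.29) = 1.2379; z = 8440.0 × 1.2379 = 10448 m.

z ≈ 10400 m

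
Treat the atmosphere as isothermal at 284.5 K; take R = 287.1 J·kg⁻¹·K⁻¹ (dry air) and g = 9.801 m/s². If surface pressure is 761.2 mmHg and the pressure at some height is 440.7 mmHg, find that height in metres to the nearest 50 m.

z ≈ 4550 m

Scale height: H = RT/g = 287.1 × 284.5 / 9.801 = 8333.8 m.
Invert the barometric formula: z = H ln(P₀/P).
P₀/P = 761.2/440.7 = 1.7273; ln(1.7273) = 0.54656.
z = 8333.8 × 0.54656 = 4554.9 m.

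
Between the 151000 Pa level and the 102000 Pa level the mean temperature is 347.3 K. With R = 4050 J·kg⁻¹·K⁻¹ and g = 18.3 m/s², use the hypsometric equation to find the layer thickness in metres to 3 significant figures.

Hypsometric equation: Δz = (R T̄/g) ln(P₁/P₂).
R T̄/g = 4050 × 347.3 / 18.3 = 76861 m.
ln(151000/102000) = ln(1.4804) = 0.39231.
Δz = 76861 × 0.39231 = 30153 m.

Δz ≈ 30200 m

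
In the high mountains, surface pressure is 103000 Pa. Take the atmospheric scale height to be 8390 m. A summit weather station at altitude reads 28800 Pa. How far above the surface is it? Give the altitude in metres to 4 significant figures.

z ≈ 10690 m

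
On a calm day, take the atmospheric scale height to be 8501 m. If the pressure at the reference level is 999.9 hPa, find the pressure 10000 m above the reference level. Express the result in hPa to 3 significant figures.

P ≈ 308 hPa

Barometric formula: P = P₀ exp(−z/H).
z/H = 10000/8501.0 = 1.1763; exp(−1.1763) = 0.30842.
P = 999.9 × 0.30842 = 308.39 hPa.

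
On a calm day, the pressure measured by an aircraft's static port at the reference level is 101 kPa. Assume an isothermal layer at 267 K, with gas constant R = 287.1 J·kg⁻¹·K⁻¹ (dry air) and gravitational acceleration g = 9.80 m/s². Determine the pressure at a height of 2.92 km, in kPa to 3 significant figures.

P ≈ 69.5 kPa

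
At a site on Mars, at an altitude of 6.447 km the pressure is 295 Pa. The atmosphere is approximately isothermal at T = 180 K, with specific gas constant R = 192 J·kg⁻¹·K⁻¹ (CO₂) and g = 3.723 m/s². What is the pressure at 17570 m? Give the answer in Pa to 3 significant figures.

Scale height: H = RT/g = 192 × 180 / 3.723 = 9282.8 m.
Between two levels, P₂ = P₁ exp(−Δz/H) with Δz = z₂ − z₁.
Δz = 17570 − 6447.0 = 11123 m; Δz/H = 11123/9282.8 = 1.1982.
P₂ = 295 × exp(−1.1982) = 295 × 0.30174 = 89.013 Pa.

P ≈ 89.0 Pa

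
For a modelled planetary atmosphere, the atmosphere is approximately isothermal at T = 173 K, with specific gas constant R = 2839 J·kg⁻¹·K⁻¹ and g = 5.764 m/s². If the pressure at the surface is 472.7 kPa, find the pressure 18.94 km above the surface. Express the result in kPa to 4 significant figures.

Scale height: H = RT/g = 2839 × 173 / 5.764 = 85209 m.
Barometric formula: P = P₀ exp(−z/H).
z/H = 18940/85209 = 0.22228; exp(−0.22228) = 0.80069.
P = 472.7 × 0.80069 = 378.49 kPa.

P ≈ 378.5 kPa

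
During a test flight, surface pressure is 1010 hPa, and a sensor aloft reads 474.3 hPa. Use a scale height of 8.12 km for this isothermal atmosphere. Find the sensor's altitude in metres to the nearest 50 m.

z ≈ 6150 m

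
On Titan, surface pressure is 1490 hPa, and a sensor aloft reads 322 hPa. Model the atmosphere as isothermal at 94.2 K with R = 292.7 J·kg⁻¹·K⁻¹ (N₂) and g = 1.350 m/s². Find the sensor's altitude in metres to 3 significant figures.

Scale height: H = RT/g = 292.7 × 94.2 / 1.350 = 20424 m.
Invert the barometric formula: z = H ln(P₀/P).
P₀/P = 1490/322 = 4.6273; ln(4.6273) = 1.5320.
z = 20424 × 1.5320 = 31290 m.

z ≈ 31300 m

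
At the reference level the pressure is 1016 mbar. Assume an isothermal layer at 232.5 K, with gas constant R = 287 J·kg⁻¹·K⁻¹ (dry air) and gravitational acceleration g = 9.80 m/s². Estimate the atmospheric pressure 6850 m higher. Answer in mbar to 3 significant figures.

P ≈ 372 mbar

Scale height: H = RT/g = 287 × 232.5 / 9.80 = 6808.9 m.
Barometric formula: P = P₀ exp(−z/H).
z/H = 6850.0/6808.9 = 1.0060; exp(−1.0060) = 0.36568.
P = 1016 × 0.36568 = 371.53 mbar.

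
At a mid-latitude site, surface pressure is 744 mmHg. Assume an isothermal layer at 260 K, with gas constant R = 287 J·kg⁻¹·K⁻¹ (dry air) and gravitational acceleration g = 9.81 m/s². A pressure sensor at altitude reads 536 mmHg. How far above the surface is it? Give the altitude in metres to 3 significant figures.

z ≈ 2490 m

Scale height: H = RT/g = 287 × 260 / 9.81 = 7606.5 m.
Invert the barometric formula: z = H ln(P₀/P).
P₀/P = 744/536 = 1.3881; ln(1.3881) = 0.32794.
z = 7606.5 × 0.32794 = 2494.5 m.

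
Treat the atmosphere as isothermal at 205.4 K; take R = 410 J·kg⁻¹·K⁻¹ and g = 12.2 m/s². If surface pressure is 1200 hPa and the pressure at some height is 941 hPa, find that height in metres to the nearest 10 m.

Scale height: H = RT/g = 410 × 205.4 / 12.2 = 6902.8 m.
Invert the barometric formula: z = H ln(P₀/P).
P₀/P = 1200/941 = 1.2752; ln(1.2752) = 0.24310.
z = 6902.8 × 0.24310 = 1678.1 m.

z ≈ 1680 m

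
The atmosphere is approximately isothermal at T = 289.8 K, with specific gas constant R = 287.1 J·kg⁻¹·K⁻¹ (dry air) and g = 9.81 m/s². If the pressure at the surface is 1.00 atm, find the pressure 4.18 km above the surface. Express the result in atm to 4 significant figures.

Scale height: H = RT/g = 287.1 × 289.8 / 9.81 = 8481.3 m.
Barometric formula: P = P₀ exp(−z/H).
z/H = 4180.0/8481.3 = 0.49285; exp(−0.49285) = 0.61088.
P = 1.00 × 0.61088 = 0.61088 atm.

P ≈ 0.6109 atm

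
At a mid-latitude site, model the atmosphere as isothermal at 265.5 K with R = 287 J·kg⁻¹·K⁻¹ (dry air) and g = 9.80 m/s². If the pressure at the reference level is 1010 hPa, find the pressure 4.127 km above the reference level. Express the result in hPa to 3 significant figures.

Scale height: H = RT/g = 287 × 265.5 / 9.80 = 7775.4 m.
Barometric formula: P = P₀ exp(−z/H).
z/H = 4127.0/7775.4 = 0.53078; exp(−0.53078) = 0.58815.
P = 1010 × 0.58815 = 594.03 hPa.

P ≈ 594 hPa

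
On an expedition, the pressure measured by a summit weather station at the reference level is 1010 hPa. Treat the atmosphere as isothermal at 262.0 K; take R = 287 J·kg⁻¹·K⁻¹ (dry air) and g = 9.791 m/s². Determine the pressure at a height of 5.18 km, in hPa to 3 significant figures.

P ≈ 515 hPa

Scale height: H = RT/g = 287 × 262.0 / 9.791 = 7679.9 m.
Barometric formula: P = P₀ exp(−z/H).
z/H = 5180.0/7679.9 = 0.67449; exp(−0.67449) = 0.50942.
P = 1010 × 0.50942 = 514.51 hPa.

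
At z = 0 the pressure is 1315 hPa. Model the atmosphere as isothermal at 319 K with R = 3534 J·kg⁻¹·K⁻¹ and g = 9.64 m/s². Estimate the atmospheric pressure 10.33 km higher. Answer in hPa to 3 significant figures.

Scale height: H = RT/g = 3534 × 319 / 9.64 = 116940 m.
Barometric formula: P = P₀ exp(−z/H).
z/H = 10330/116940 = 0.088336; exp(−0.088336) = 0.91545.
P = 1315 × 0.91545 = 1203.8 hPa.

P ≈ 1200 hPa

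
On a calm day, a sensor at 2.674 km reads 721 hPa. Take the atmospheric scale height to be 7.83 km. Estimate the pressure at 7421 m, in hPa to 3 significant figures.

P ≈ 393 hPa

Between two levels, P₂ = P₁ exp(−Δz/H) with Δz = z₂ − z₁.
Δz = 7421.0 − 2674.0 = 4747.0 m; Δz/H = 4747.0/7830.0 = 0.60626.
P₂ = 721 × exp(−0.60626) = 721 × 0.54539 = 393.23 hPa.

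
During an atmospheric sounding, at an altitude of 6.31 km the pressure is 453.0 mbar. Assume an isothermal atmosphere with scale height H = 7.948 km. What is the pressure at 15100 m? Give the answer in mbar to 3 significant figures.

P ≈ 150 mbar

Between two levels, P₂ = P₁ exp(−Δz/H) with Δz = z₂ − z₁.
Δz = 15100 − 6310.0 = 8790.0 m; Δz/H = 8790.0/7948.0 = 1.1059.
P₂ = 453.0 × exp(−1.1059) = 453.0 × 0.33091 = 149.90 mbar.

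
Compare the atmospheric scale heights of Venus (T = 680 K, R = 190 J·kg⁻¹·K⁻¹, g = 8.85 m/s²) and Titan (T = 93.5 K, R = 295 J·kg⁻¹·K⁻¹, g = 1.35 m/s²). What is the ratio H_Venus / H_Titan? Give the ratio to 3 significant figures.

H = RT/g for each body.
H_Venus = 190 × 680 / 8.85 = 14599 m.
H_Titan = 295 × 93.5 / 1.35 = 20431 m.
H_Venus/H_Titan = 14599/20431 = 0.71455.

H_Venus/H_Titan ≈ 0.715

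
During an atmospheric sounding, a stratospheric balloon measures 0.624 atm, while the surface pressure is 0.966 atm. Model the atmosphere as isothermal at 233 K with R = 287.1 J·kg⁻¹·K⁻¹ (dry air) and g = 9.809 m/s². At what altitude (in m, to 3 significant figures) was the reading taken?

Scale height: H = RT/g = 287.1 × 233 / 9.809 = 6819.7 m.
Invert the barometric formula: z = H ln(P₀/P).
P₀/P = 0.966/0.624 = 1.5481; ln(1.5481) = 0.43703.
z = 6819.7 × 0.43703 = 2980.4 m.

z ≈ 2980 m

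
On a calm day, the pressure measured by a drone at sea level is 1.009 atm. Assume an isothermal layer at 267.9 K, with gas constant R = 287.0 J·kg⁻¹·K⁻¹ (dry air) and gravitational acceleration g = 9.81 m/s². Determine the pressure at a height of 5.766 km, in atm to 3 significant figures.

P ≈ 0.483 atm

Scale height: H = RT/g = 287.0 × 267.9 / 9.81 = 7837.6 m.
Barometric formula: P = P₀ exp(−z/H).
z/H = 5766.0/7837.6 = 0.73568; exp(−0.73568) = 0.47918.
P = 1.009 × 0.47918 = 0.48349 atm.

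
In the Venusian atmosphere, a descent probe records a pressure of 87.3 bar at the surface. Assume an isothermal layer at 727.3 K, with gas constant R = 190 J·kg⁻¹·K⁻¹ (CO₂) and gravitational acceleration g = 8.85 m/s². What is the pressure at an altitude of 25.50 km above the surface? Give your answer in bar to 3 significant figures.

P ≈ 17.1 bar

Scale height: H = RT/g = 190 × 727.3 / 8.85 = 15614 m.
Barometric formula: P = P₀ exp(−z/H).
z/H = 25500/15614 = 1.6331; exp(−1.6331) = 0.19532.
P = 87.3 × 0.19532 = 17.051 bar.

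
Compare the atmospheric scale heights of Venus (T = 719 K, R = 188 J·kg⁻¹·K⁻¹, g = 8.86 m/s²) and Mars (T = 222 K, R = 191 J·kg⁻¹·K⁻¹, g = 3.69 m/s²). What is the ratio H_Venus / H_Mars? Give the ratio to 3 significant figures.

H = RT/g for each body.
H_Venus = 188 × 719 / 8.86 = 15256 m.
H_Mars = 191 × 222 / 3.69 = 11491 m.
H_Venus/H_Mars = 15256/11491 = 1.3276.

H_Venus/H_Mars ≈ 1.33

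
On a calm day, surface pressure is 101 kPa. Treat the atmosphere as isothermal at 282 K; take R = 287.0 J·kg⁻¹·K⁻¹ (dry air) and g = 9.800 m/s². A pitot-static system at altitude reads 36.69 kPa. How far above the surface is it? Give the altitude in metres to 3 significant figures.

Scale height: H = RT/g = 287.0 × 282 / 9.800 = 8258.6 m.
Invert the barometric formula: z = H ln(P₀/P).
P₀/P = 101/36.69 = 2.7528; ln(2.7528) = 1.0126.
z = 8258.6 × 1.0126 = 8362.7 m.

z ≈ 8360 m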